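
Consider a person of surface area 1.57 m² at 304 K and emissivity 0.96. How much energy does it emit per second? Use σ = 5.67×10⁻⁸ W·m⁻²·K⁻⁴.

Stefan–Boltzmann: P = εσAT⁴ = 0.96 × 5.67×10⁻⁸ × 1.57 × (304)⁴ = 0.96 × 5.67×10⁻⁸ × 1.57 × 8.54×10^9.
P = 730 W.

P ≈ 730 W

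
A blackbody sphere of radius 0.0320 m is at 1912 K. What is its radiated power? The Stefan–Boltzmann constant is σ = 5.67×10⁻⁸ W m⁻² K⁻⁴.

P ≈ 9750 W

A = 4πr² = 4π × (0.0320)² = 0.0129 m².
P = σAT⁴ = 5.67×10⁻⁸ × 0.0129 × (1912)⁴ = 5.67×10⁻⁸ × 0.0129 × 1.34×10^13.
P = 9750 W.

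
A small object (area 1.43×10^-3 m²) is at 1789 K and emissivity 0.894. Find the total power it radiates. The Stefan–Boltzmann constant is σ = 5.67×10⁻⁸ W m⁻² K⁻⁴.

P = εσAT⁴ = 0.894 × 5.67×10⁻⁸ × 1.43×10^-3 × (1789)⁴ = 0.894 × 5.67×10⁻⁸ × 1.43×10^-3 × 1.02×10^13.
P = 743 W.

P ≈ 743 W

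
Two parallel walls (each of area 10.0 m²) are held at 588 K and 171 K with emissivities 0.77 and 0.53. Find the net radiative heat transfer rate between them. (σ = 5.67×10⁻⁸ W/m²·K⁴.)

For two large parallel gray plates, q = σ(T₁⁴ − T₂⁴) / (1/ε₁ + 1/ε₂ − 1).
1/ε₁ + 1/ε₂ − 1 = 1/0.77 + 1/0.53 − 1 = 2.185.
T₁⁴ − T₂⁴ = 1.20×10^11 − 8.55×10^8 = 1.19×10^11 K⁴.
q = 5.67×10⁻⁸ × 1.19×10^11 / 2.185 = 3080 W/m².
Q = q·A = 3080 × 10.0 = 30800 W.

Q ≈ 30800 W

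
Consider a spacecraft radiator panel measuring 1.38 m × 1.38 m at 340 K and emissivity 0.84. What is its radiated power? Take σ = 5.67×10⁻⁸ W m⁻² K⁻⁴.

A = 1.38 × 1.38 = 1.90 m².
Stefan–Boltzmann: P = εσAT⁴ = 0.84 × 5.67×10⁻⁸ × 1.90 × (340)⁴ = 0.84 × 5.67×10⁻⁸ × 1.90 × 1.34×10^10.
P = 1210 W.

P ≈ 1210 W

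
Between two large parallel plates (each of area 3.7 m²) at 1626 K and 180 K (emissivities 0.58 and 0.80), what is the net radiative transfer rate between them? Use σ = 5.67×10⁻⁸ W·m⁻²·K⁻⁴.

For two large parallel gray plates, q = σ(T₁⁴ − T₂⁴) / (1/ε₁ + 1/ε₂ − 1).
1/ε₁ + 1/ε₂ − 1 = 1/0.58 + 1/0.80 − 1 = 1.974.
T₁⁴ − T₂⁴ = 6.99×10^12 − 1.05×10^9 = 6.99×10^12 K⁴.
q = 5.67×10⁻⁸ × 6.99×10^12 / 1.974 = 2.01×10^5 W/m².
Q = q·A = 2.01×10^5 × 3.7 = 7.43×10^5 W.

Q ≈ 7.43×10^5 W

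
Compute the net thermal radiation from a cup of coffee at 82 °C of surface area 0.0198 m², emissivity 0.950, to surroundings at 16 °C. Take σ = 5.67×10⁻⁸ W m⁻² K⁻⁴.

Convert: 82 °C = 355 K; 16 °C = 289 K.
Q = εσA(T⁴ − T_s⁴). T⁴ − T_s⁴ = (355)⁴ − (289)⁴ = 1.59×10^10 − 6.98×10^9 = 8.91×10^9 K⁴.
Q = 0.950 × 5.67×10⁻⁸ × 0.0198 × 8.91×10^9 = 9.50 W.

Q ≈ 9.50 W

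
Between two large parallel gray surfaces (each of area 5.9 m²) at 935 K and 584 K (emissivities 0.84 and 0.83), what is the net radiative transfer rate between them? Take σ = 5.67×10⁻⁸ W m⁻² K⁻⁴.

Q ≈ 1.55×10^5 W

For two large parallel gray plates, q = σ(T₁⁴ − T₂⁴) / (1/ε₁ + 1/ε₂ − 1).
1/ε₁ + 1/ε₂ − 1 = 1/0.84 + 1/0.83 − 1 = 1.395.
T₁⁴ − T₂⁴ = 7.64×10^11 − 1.16×10^11 = 6.48×10^11 K⁴.
q = 5.67×10⁻⁸ × 6.48×10^11 / 1.395 = 26300 W/m².
Q = q·A = 26300 × 5.9 = 1.55×10^5 W.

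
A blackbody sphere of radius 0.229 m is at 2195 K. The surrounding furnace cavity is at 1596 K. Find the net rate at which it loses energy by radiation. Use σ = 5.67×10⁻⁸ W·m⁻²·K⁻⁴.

A = 4πr² = 4π × (0.229)² = 0.659 m².
Q = σA(T⁴ − T_s⁴). T⁴ − T_s⁴ = (2195)⁴ − (1596)⁴ = 2.32×10^13 − 6.49×10^12 = 1.67×10^13 K⁴.
Q = 5.67×10⁻⁸ × 0.659 × 1.67×10^13 = 6.25×10^5 W.

Q ≈ 6.25×10^5 W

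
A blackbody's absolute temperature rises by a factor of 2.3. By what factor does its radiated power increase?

factor ≈ 28.0

P ∝ T⁴, so the power scales as (2.3)⁴ = 28.0.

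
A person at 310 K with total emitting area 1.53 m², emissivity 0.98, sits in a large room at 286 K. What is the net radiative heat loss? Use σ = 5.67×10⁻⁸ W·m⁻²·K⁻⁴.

Q ≈ 216 W

Q = εσA(T⁴ − T_s⁴). T⁴ − T_s⁴ = (310)⁴ − (286)⁴ = 9.24×10^9 − 6.69×10^9 = 2.54×10^9 K⁴.
Q = 0.98 × 5.67×10⁻⁸ × 1.53 × 2.54×10^9 = 216 W.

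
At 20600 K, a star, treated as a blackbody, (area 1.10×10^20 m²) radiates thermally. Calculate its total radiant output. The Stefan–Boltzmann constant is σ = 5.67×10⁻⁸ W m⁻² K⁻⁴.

P ≈ 1.12×10^30 W

P = σAT⁴ = 5.67×10⁻⁸ × 1.10×10^20 × (20600)⁴ = 5.67×10⁻⁸ × 1.10×10^20 × 1.80×10^17.
P = 1.12×10^30 W.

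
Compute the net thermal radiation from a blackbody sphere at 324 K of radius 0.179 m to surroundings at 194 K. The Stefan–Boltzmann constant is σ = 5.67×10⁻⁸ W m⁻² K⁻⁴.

A = 4πr² = 4π × (0.179)² = 0.403 m².
Q = σA(T⁴ − T_s⁴). T⁴ − T_s⁴ = (324)⁴ − (194)⁴ = 1.10×10^10 − 1.42×10^9 = 9.60×10^9 K⁴.
Q = 5.67×10⁻⁸ × 0.403 × 9.60×10^9 = 219 W.

Q ≈ 219 W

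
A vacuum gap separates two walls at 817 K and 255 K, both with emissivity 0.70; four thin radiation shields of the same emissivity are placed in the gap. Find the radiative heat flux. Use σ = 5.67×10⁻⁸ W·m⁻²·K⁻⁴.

Each of the 5 gaps contributes resistance (2/ε − 1) = 2/0.70 − 1 = 1.857; total = 9.286.
q = σ(T₁⁴ − T₂⁴) / 9.286 = 5.67×10⁻⁸ × 4.41×10^11 / 9.286 = 2690 W/m².

q ≈ 2690 W/m²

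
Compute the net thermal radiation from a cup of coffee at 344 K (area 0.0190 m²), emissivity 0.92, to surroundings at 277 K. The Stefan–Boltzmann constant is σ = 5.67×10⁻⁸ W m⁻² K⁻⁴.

Q ≈ 8.04 W

Q = εσA(T⁴ − T_s⁴). T⁴ − T_s⁴ = (344)⁴ − (277)⁴ = 1.40×10^10 − 5.89×10^9 = 8.12×10^9 K⁴.
Q = 0.92 × 5.67×10⁻⁸ × 0.0190 × 8.12×10^9 = 8.04 W.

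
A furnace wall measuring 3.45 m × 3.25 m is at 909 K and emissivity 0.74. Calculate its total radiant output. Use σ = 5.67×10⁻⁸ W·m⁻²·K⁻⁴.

P ≈ 3.21×10^5 W

A = 3.45 × 3.25 = 11.2 m².
Stefan–Boltzmann: P = εσAT⁴ = 0.74 × 5.67×10⁻⁸ × 11.2 × (909)⁴ = 0.74 × 5.67×10⁻⁸ × 11.2 × 6.83×10^11.
P = 3.21×10^5 W.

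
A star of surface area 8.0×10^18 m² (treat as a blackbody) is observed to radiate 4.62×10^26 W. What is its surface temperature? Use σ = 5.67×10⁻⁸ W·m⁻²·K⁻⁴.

T ≈ 5650 K

From P = σAT⁴, T = (P / σA)^(1/4) = (4.62×10^26 / (5.67×10⁻⁸ × 8.00×10^18))^(1/4).
T = (1.02×10^15)^(1/4) = 5650 K.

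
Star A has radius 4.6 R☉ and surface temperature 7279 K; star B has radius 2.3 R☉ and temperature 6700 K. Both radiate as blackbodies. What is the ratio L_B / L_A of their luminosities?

L_B/L_A ≈ 0.179

L = 4πR²σT⁴ ∝ R²T⁴, so L_B/L_A = (2.3/4.6)² × (6700/7279)⁴ = 0.250 × 0.718 = 0.179.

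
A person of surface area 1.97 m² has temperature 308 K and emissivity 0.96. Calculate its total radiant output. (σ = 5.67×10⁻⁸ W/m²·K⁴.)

P = εσAT⁴ = 0.96 × 5.67×10⁻⁸ × 1.97 × (308)⁴ = 0.96 × 5.67×10⁻⁸ × 1.97 × 9.00×10^9.
P = 965 W.

P ≈ 965 W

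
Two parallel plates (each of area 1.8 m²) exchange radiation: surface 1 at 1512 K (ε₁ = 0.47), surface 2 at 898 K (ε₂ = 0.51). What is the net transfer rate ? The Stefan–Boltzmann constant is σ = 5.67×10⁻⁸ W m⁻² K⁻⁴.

Q ≈ 1.51×10^5 W

For two large parallel gray plates, q = σ(T₁⁴ − T₂⁴) / (1/ε₁ + 1/ε₂ − 1).
1/ε₁ + 1/ε₂ − 1 = 1/0.47 + 1/0.51 − 1 = 3.088.
T₁⁴ − T₂⁴ = 5.23×10^12 − 6.50×10^11 = 4.58×10^12 K⁴.
q = 5.67×10⁻⁸ × 4.58×10^12 / 3.088 = 84000 W/m².
Q = q·A = 84000 × 1.8 = 1.51×10^5 W.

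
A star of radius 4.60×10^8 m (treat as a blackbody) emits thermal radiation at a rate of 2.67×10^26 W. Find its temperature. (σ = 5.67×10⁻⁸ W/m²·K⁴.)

A = 4πr² = 4π × (4.60×10^8)² = 2.66×10^18 m².
From P = σAT⁴, T = (P / σA)^(1/4) = (2.67×10^26 / (5.67×10⁻⁸ × 2.66×10^18))^(1/4).
T = (1.77×10^15)^(1/4) = 6490 K.

T ≈ 6490 K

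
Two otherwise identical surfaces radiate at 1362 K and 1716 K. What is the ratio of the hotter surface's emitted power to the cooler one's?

ratio ≈ 2.52

P ∝ T⁴, so the ratio is (1716/1362)⁴ = (1.260)⁴ = 2.52.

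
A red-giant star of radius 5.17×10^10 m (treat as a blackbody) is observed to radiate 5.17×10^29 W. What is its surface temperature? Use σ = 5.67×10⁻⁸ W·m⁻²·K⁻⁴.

A = 4πr² = 4π × (5.17×10^10)² = 3.36×10^22 m².
From P = σAT⁴, T = (P / σA)^(1/4) = (5.17×10^29 / (5.67×10⁻⁸ × 3.36×10^22))^(1/4).
T = (2.71×10^14)^(1/4) = 4060 K.

T ≈ 4060 K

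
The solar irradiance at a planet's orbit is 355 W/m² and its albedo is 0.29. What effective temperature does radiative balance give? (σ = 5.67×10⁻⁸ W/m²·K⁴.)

T ≈ 183 K

Power absorbed = (1−a)S·πR²; power emitted = 4πR²σT⁴. Equating and cancelling πR²:
T = ((1−a)S / 4σ)^(1/4) = (252 / (4 × 5.67×10⁻⁸))^(1/4) = (1.11×10^9)^(1/4).
T = 183 K.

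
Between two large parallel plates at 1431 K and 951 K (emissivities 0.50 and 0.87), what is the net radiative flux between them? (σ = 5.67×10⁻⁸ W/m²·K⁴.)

q ≈ 89000 W/m²

For two large parallel gray plates, q = σ(T₁⁴ − T₂⁴) / (1/ε₁ + 1/ε₂ − 1).
1/ε₁ + 1/ε₂ − 1 = 1/0.50 + 1/0.87 − 1 = 2.149.
T₁⁴ − T₂⁴ = 4.19×10^12 − 8.18×10^11 = 3.38×10^12 K⁴.
q = 5.67×10⁻⁸ × 3.38×10^12 / 2.149 = 89000 W/m².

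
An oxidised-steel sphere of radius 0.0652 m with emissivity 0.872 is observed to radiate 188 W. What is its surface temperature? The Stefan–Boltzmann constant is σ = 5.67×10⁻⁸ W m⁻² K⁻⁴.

T ≈ 517 K

A = 4πr² = 4π × (0.0652)² = 0.0534 m².
From P = εσAT⁴, T = (P / εσA)^(1/4) = (188 / (0.872 × 5.67×10⁻⁸ × 0.0534))^(1/4).
T = (7.12×10^10)^(1/4) = 517 K.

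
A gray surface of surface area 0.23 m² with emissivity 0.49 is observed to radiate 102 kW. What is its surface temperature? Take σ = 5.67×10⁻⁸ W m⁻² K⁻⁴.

From P = εσAT⁴, T = (P / εσA)^(1/4) = (1.02×10^5 / (0.49 × 5.67×10⁻⁸ × 0.230))^(1/4).
T = (1.60×10^13)^(1/4) = 2000 K.

T ≈ 2000 K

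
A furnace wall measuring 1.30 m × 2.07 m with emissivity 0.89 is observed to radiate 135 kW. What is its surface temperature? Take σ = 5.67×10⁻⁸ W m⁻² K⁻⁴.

A = 1.30 × 2.07 = 2.69 m².
From P = εσAT⁴, T = (P / εσA)^(1/4) = (1.35×10^5 / (0.89 × 5.67×10⁻⁸ × 2.69))^(1/4).
T = (9.94×10^11)^(1/4) = 999 K.

T ≈ 999 K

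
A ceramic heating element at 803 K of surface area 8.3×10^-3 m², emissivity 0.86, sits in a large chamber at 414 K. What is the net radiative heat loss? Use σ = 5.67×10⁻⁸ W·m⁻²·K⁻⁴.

Q = εσA(T⁴ − T_s⁴). T⁴ − T_s⁴ = (803)⁴ − (414)⁴ = 4.16×10^11 − 2.94×10^10 = 3.86×10^11 K⁴.
Q = 0.86 × 5.67×10⁻⁸ × 8.30×10^-3 × 3.86×10^11 = 156 W.

Q ≈ 156 W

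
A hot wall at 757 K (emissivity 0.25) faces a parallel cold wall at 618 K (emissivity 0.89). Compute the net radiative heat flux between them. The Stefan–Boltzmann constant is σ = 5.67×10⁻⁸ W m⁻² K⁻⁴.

For two large parallel gray plates, q = σ(T₁⁴ − T₂⁴) / (1/ε₁ + 1/ε₂ − 1).
1/ε₁ + 1/ε₂ − 1 = 1/0.25 + 1/0.89 − 1 = 4.124.
T₁⁴ − T₂⁴ = 3.28×10^11 − 1.46×10^11 = 1.83×10^11 K⁴.
q = 5.67×10⁻⁸ × 1.83×10^11 / 4.124 = 2510 W/m².

q ≈ 2510 W/m²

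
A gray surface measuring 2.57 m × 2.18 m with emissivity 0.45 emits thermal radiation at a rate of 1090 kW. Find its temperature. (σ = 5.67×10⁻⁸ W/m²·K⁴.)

T ≈ 1660 K

A = 2.57 × 2.18 = 5.60 m².
From P = εσAT⁴, T = (P / εσA)^(1/4) = (1.09×10^6 / (0.45 × 5.67×10⁻⁸ × 5.60))^(1/4).
T = (7.63×10^12)^(1/4) = 1660 K.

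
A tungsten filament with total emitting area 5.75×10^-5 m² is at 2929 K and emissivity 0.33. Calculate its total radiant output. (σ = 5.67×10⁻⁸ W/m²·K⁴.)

P ≈ 79.2 W

Stefan–Boltzmann: P = εσAT⁴ = 0.33 × 5.67×10⁻⁸ × 5.75×10^-5 × (2929)⁴ = 0.33 × 5.67×10⁻⁸ × 5.75×10^-5 × 7.36×10^13.
P = 79.2 W.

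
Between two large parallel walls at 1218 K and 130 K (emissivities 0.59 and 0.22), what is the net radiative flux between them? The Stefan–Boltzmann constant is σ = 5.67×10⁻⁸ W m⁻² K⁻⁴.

For two large parallel gray plates, q = σ(T₁⁴ − T₂⁴) / (1/ε₁ + 1/ε₂ − 1).
1/ε₁ + 1/ε₂ − 1 = 1/0.59 + 1/0.22 − 1 = 5.240.
T₁⁴ − T₂⁴ = 2.20×10^12 − 2.86×10^8 = 2.20×10^12 K⁴.
q = 5.67×10⁻⁸ × 2.20×10^12 / 5.240 = 23800 W/m².

q ≈ 23800 W/m²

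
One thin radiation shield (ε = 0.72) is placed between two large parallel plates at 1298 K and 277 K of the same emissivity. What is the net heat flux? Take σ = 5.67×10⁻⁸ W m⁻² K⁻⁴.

q ≈ 45200 W/m²

Each of the 2 gaps contributes resistance (2/ε − 1) = 2/0.72 − 1 = 1.778; total = 3.556.
q = σ(T₁⁴ − T₂⁴) / 3.556 = 5.67×10⁻⁸ × 2.83×10^12 / 3.556 = 45200 W/m².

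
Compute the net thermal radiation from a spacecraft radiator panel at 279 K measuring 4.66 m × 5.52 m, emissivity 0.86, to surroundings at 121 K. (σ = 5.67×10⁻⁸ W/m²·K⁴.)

A = 4.66 × 5.52 = 25.7 m².
Q = εσA(T⁴ − T_s⁴). T⁴ − T_s⁴ = (279)⁴ − (121)⁴ = 6.06×10^9 − 2.14×10^8 = 5.84×10^9 K⁴.
Q = 0.86 × 5.67×10⁻⁸ × 25.7 × 5.84×10^9 = 7330 W.

Q ≈ 7330 W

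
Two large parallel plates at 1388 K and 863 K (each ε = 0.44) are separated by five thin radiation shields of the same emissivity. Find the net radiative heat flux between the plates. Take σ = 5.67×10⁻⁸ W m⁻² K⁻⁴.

q ≈ 8410 W/m²

Each of the 6 gaps contributes resistance (2/ε − 1) = 2/0.44 − 1 = 3.545; total = 21.27.
q = σ(T₁⁴ − T₂⁴) / 21.27 = 5.67×10⁻⁸ × 3.16×10^12 / 21.27 = 8410 W/m².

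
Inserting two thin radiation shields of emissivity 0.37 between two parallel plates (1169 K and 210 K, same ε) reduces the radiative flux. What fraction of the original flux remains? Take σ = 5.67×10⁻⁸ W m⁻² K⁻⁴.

With N identical shields there are N+1 = 3 gaps in series, each with the same radiative resistance, so the flux falls to 1/(N+1) of its unshielded value.

ratio ≈ 0.333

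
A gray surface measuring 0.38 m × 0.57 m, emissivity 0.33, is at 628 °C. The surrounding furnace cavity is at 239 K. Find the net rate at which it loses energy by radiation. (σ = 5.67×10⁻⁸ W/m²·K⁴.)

A = 0.38 × 0.57 = 0.217 m².
Convert: 628 °C = 901 K.
Q = εσA(T⁴ − T_s⁴). T⁴ − T_s⁴ = (901)⁴ − (239)⁴ = 6.59×10^11 − 3.26×10^9 = 6.56×10^11 K⁴.
Q = 0.33 × 5.67×10⁻⁸ × 0.217 × 6.56×10^11 = 2660 W.

Q ≈ 2660 W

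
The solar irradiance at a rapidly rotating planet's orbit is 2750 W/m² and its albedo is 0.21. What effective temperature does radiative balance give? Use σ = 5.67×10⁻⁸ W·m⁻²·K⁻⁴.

Power absorbed = (1−a)S·πR²; power emitted = 4πR²σT⁴. Equating and cancelling πR²:
T = ((1−a)S / 4σ)^(1/4) = (2170 / (4 × 5.67×10⁻⁸))^(1/4) = (9.58×10^9)^(1/4).
T = 313 K.

T ≈ 313 K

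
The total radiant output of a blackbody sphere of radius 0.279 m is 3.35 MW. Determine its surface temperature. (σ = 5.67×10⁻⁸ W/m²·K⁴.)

T ≈ 2790 K

A = 4πr² = 4π × (0.279)² = 0.978 m².
From P = σAT⁴, T = (P / σA)^(1/4) = (3.35×10^6 / (5.67×10⁻⁸ × 0.978))^(1/4).
T = (6.04×10^13)^(1/4) = 2790 K.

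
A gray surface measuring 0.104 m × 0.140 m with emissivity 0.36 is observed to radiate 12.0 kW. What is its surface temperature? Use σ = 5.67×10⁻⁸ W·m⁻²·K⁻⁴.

T ≈ 2520 K

A = 0.104 × 0.140 = 0.0146 m².
From P = εσAT⁴, T = (P / εσA)^(1/4) = (12000 / (0.36 × 5.67×10⁻⁸ × 0.0146))^(1/4).
T = (4.04×10^13)^(1/4) = 2520 K.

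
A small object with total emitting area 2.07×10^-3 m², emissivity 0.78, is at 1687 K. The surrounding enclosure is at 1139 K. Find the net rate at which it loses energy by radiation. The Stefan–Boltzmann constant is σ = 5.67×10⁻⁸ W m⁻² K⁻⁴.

Q ≈ 587 W

Q = εσA(T⁴ − T_s⁴). T⁴ − T_s⁴ = (1687)⁴ − (1139)⁴ = 8.10×10^12 − 1.68×10^12 = 6.42×10^12 K⁴.
Q = 0.78 × 5.67×10⁻⁸ × 2.07×10^-3 × 6.42×10^12 = 587 W.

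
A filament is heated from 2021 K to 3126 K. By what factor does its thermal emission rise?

ratio ≈ 5.72

P ∝ T⁴, so the ratio is (3126/2021)⁴ = (1.547)⁴ = 5.72.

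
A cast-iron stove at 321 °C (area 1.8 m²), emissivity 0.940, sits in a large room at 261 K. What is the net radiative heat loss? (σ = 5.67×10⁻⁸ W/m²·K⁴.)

Q ≈ 11500 W

Convert: 321 °C = 594 K.
Q = εσA(T⁴ − T_s⁴). T⁴ − T_s⁴ = (594)⁴ − (261)⁴ = 1.24×10^11 − 4.64×10^9 = 1.20×10^11 K⁴.
Q = 0.940 × 5.67×10⁻⁸ × 1.80 × 1.20×10^11 = 11500 W.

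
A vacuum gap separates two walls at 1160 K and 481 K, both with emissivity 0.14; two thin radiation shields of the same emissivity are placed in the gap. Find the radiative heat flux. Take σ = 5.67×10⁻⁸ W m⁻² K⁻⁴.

Each of the 3 gaps contributes resistance (2/ε − 1) = 2/0.14 − 1 = 13.29; total = 39.86.
q = σ(T₁⁴ − T₂⁴) / 39.86 = 5.67×10⁻⁸ × 1.76×10^12 / 39.86 = 2500 W/m².

q ≈ 2500 W/m²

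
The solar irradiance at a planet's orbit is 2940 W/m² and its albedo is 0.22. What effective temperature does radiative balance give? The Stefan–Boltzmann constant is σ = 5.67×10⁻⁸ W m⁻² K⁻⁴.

Power absorbed = (1−a)S·πR²; power emitted = 4πR²σT⁴. Equating and cancelling πR²:
T = ((1−a)S / 4σ)^(1/4) = (2290 / (4 × 5.67×10⁻⁸))^(1/4) = (1.01×10^10)^(1/4).
T = 317 K.

T ≈ 317 K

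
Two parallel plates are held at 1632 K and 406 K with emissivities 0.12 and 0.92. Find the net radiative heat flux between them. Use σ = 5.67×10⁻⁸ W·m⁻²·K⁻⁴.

For two large parallel gray plates, q = σ(T₁⁴ − T₂⁴) / (1/ε₁ + 1/ε₂ − 1).
1/ε₁ + 1/ε₂ − 1 = 1/0.12 + 1/0.92 − 1 = 8.420.
T₁⁴ − T₂⁴ = 7.09×10^12 − 2.72×10^10 = 7.07×10^12 K⁴.
q = 5.67×10⁻⁸ × 7.07×10^12 / 8.420 = 47600 W/m².

q ≈ 47600 W/m²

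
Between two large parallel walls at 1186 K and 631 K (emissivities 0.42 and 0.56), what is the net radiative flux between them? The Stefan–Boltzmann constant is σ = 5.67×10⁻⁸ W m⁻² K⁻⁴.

q ≈ 32600 W/m²

For two large parallel gray plates, q = σ(T₁⁴ − T₂⁴) / (1/ε₁ + 1/ε₂ − 1).
1/ε₁ + 1/ε₂ − 1 = 1/0.42 + 1/0.56 − 1 = 3.167.
T₁⁴ − T₂⁴ = 1.98×10^12 − 1.59×10^11 = 1.82×10^12 K⁴.
q = 5.67×10⁻⁸ × 1.82×10^12 / 3.167 = 32600 W/m².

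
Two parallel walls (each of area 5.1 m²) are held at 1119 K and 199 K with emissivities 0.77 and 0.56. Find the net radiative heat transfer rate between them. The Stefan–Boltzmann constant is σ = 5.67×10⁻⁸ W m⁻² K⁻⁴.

For two large parallel gray plates, q = σ(T₁⁴ − T₂⁴) / (1/ε₁ + 1/ε₂ − 1).
1/ε₁ + 1/ε₂ − 1 = 1/0.77 + 1/0.56 − 1 = 2.084.
T₁⁴ − T₂⁴ = 1.57×10^12 − 1.57×10^9 = 1.57×10^12 K⁴.
q = 5.67×10⁻⁸ × 1.57×10^12 / 2.084 = 42600 W/m².
Q = q·A = 42600 × 5.1 = 2.17×10^5 W.

Q ≈ 2.17×10^5 W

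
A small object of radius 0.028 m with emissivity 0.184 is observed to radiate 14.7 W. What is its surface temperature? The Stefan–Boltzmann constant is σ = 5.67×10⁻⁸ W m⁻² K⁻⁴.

T ≈ 615 K

A = 4πr² = 4π × (0.028)² = 9.85×10^-3 m².
From P = εσAT⁴, T = (P / εσA)^(1/4) = (14.7 / (0.184 × 5.67×10⁻⁸ × 9.85×10^-3))^(1/4).
T = (1.43×10^11)^(1/4) = 615 K.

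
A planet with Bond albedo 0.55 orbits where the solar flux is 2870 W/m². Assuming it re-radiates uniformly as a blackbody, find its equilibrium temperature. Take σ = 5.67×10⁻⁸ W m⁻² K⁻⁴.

Power absorbed = (1−a)S·πR²; power emitted = 4πR²σT⁴. Equating and cancelling πR²:
T = ((1−a)S / 4σ)^(1/4) = (1290 / (4 × 5.67×10⁻⁸))^(1/4) = (5.69×10^9)^(1/4).
T = 275 K.

T ≈ 275 K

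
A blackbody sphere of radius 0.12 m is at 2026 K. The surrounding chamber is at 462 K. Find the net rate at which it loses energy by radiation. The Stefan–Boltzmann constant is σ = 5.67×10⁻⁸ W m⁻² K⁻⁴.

A = 4πr² = 4π × (0.12)² = 0.181 m².
Q = σA(T⁴ − T_s⁴). T⁴ − T_s⁴ = (2026)⁴ − (462)⁴ = 1.68×10^13 − 4.56×10^10 = 1.68×10^13 K⁴.
Q = 5.67×10⁻⁸ × 0.181 × 1.68×10^13 = 1.72×10^5 W.

Q ≈ 1.72×10^5 W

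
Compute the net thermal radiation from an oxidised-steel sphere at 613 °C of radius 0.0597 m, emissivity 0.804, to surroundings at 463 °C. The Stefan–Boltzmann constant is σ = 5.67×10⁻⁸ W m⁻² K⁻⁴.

A = 4πr² = 4π × (0.0597)² = 0.0448 m².
Convert: 613 °C = 886 K; 463 °C = 736 K.
Q = εσA(T⁴ − T_s⁴). T⁴ − T_s⁴ = (886)⁴ − (736)⁴ = 6.16×10^11 − 2.93×10^11 = 3.23×10^11 K⁴.
Q = 0.804 × 5.67×10⁻⁸ × 0.0448 × 3.23×10^11 = 659 W.

Q ≈ 659 W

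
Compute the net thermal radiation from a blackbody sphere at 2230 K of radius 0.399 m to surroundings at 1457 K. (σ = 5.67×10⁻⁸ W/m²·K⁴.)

A = 4πr² = 4π × (0.399)² = 2.00 m².
Q = σA(T⁴ − T_s⁴). T⁴ − T_s⁴ = (2230)⁴ − (1457)⁴ = 2.47×10^13 − 4.51×10^12 = 2.02×10^13 K⁴.
Q = 5.67×10⁻⁸ × 2.00 × 2.02×10^13 = 2.29×10^6 W.

Q ≈ 2.29×10^6 W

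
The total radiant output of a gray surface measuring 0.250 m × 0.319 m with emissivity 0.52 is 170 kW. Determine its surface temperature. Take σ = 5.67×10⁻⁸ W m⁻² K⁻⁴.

A = 0.250 × 0.319 = 0.0798 m².
From P = εσAT⁴, T = (P / εσA)^(1/4) = (1.70×10^5 / (0.52 × 5.67×10⁻⁸ × 0.0798))^(1/4).
T = (7.23×10^13)^(1/4) = 2920 K.

T ≈ 2920 K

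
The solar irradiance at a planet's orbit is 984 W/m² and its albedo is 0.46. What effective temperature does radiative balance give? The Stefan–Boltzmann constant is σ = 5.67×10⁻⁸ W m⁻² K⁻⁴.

T ≈ 220 K

Power absorbed = (1−a)S·πR²; power emitted = 4πR²σT⁴. Equating and cancelling πR²:
T = ((1−a)S / 4σ)^(1/4) = (531 / (4 × 5.67×10⁻⁸))^(1/4) = (2.34×10^9)^(1/4).
T = 220 K.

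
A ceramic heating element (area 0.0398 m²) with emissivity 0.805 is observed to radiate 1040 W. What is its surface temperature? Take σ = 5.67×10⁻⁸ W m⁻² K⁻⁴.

T ≈ 870 K

From P = εσAT⁴, T = (P / εσA)^(1/4) = (1040 / (0.805 × 5.67×10⁻⁸ × 0.0398))^(1/4).
T = (5.72×10^11)^(1/4) = 870 K.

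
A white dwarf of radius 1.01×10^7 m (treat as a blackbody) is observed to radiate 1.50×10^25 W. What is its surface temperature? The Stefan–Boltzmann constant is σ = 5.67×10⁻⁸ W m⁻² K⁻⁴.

T ≈ 21300 K

A = 4πr² = 4π × (1.01×10^7)² = 1.28×10^15 m².
From P = σAT⁴, T = (P / σA)^(1/4) = (1.50×10^25 / (5.67×10⁻⁸ × 1.28×10^15))^(1/4).
T = (2.06×10^17)^(1/4) = 21300 K.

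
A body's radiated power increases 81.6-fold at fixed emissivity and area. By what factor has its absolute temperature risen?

factor ≈ 3.01

P ∝ T⁴ ⇒ T ∝ P^(1/4), so T scales by (81.6)^(1/4) = 3.01.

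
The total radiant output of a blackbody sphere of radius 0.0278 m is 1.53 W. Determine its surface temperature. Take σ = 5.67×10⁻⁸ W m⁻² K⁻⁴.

A = 4πr² = 4π × (0.0278)² = 9.71×10^-3 m².
From P = σAT⁴, T = (P / σA)^(1/4) = (1.53 / (5.67×10⁻⁸ × 9.71×10^-3))^(1/4).
T = (2.78×10^9)^(1/4) = 230 K.

T ≈ 230 K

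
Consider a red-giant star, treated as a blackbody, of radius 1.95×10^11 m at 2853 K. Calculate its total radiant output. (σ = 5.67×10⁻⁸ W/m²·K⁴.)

A = 4πr² = 4π × (1.95×10^11)² = 4.78×10^23 m².
P = σAT⁴ = 5.67×10⁻⁸ × 4.78×10^23 × (2853)⁴ = 5.67×10⁻⁸ × 4.78×10^23 × 6.63×10^13.
P = 1.80×10^30 W.

P ≈ 1.80×10^30 W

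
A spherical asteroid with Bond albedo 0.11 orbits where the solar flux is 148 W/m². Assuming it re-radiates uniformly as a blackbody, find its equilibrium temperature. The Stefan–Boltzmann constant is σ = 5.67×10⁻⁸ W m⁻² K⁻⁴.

T ≈ 155 K

Power absorbed = (1−a)S·πR²; power emitted = 4πR²σT⁴. Equating and cancelling πR²:
T = ((1−a)S / 4σ)^(1/4) = (132 / (4 × 5.67×10⁻⁸))^(1/4) = (5.81×10^8)^(1/4).
T = 155 K.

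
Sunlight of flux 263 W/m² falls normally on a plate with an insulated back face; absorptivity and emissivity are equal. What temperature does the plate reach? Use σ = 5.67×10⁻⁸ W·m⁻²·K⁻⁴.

T ≈ 261 K

Absorbed flux αS = emitted flux εσT⁴ (one radiating face); with α = ε, T = (S/σ)^(1/4).
T = (263 / 5.67×10⁻⁸)^(1/4) = (4.64×10^9)^(1/4).
T = 261 K.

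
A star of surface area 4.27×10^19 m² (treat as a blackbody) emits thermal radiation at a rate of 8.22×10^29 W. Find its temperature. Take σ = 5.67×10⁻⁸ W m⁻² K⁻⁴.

T ≈ 24100 K

From P = σAT⁴, T = (P / σA)^(1/4) = (8.22×10^29 / (5.67×10⁻⁸ × 4.27×10^19))^(1/4).
T = (3.40×10^17)^(1/4) = 24100 K.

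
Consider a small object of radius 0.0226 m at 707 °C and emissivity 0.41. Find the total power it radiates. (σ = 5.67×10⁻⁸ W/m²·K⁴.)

P ≈ 138 W

A = 4πr² = 4π × (0.0226)² = 6.42×10^-3 m².
707 °C = 980 K.
P = εσAT⁴ = 0.41 × 5.67×10⁻⁸ × 6.42×10^-3 × (980)⁴ = 0.41 × 5.67×10⁻⁸ × 6.42×10^-3 × 9.22×10^11.
P = 138 W.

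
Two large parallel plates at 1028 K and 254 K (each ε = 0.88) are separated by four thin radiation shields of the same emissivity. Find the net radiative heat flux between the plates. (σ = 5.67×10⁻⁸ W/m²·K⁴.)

Each of the 5 gaps contributes resistance (2/ε − 1) = 2/0.88 − 1 = 1.273; total = 6.364.
q = σ(T₁⁴ − T₂⁴) / 6.364 = 5.67×10⁻⁸ × 1.11×10^12 / 6.364 = 9910 W/m².

q ≈ 9910 W/m²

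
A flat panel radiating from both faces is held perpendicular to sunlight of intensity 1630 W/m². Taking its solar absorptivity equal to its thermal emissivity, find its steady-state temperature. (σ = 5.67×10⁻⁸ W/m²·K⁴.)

T ≈ 346 K

Absorbed flux αS = emitted flux 2εσT⁴ per unit area; with α = ε this gives T = (S/2σ)^(1/4).
T = (1630 / (2 × 5.67×10⁻⁸))^(1/4) = (1.44×10^10)^(1/4).
T = 346 K.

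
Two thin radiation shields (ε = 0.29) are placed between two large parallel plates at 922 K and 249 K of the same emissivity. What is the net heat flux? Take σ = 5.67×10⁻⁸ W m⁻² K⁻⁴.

q ≈ 2300 W/m²

Each of the 3 gaps contributes resistance (2/ε − 1) = 2/0.29 − 1 = 5.897; total = 17.69.
q = σ(T₁⁴ − T₂⁴) / 17.69 = 5.67×10⁻⁸ × 7.19×10^11 / 17.69 = 2300 W/m².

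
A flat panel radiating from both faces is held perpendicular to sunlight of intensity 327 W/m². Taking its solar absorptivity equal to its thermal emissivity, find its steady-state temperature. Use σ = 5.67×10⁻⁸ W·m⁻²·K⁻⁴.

T ≈ 232 K

Absorbed flux αS = emitted flux 2εσT⁴ per unit area; with α = ε this gives T = (S/2σ)^(1/4).
T = (327 / (2 × 5.67×10⁻⁸))^(1/4) = (2.88×10^9)^(1/4).
T = 232 K.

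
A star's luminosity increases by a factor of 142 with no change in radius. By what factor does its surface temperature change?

P ∝ T⁴ ⇒ T ∝ P^(1/4), so T scales by (142)^(1/4) = 3.45.

factor ≈ 3.45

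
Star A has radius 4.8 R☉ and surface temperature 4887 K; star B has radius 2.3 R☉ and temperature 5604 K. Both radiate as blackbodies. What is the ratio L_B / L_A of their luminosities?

L_B/L_A ≈ 0.397

L = 4πR²σT⁴ ∝ R²T⁴, so L_B/L_A = (2.3/4.8)² × (5604/4887)⁴ = 0.230 × 1.73 = 0.397.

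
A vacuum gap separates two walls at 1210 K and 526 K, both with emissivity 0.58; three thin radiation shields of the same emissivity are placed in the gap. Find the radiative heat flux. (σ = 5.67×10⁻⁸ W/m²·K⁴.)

Each of the 4 gaps contributes resistance (2/ε − 1) = 2/0.58 − 1 = 2.448; total = 9.793.
q = σ(T₁⁴ − T₂⁴) / 9.793 = 5.67×10⁻⁸ × 2.07×10^12 / 9.793 = 12000 W/m².

q ≈ 12000 W/m²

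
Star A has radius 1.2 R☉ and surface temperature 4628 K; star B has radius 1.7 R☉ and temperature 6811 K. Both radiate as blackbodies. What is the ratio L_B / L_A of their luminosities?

L_B/L_A ≈ 9.41

L = 4πR²σT⁴ ∝ R²T⁴, so L_B/L_A = (1.7/1.2)² × (6811/4628)⁴ = 2.01 × 4.69 = 9.41.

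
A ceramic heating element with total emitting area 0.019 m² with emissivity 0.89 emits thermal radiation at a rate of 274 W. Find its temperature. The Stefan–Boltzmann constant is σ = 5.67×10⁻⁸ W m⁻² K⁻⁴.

From P = εσAT⁴, T = (P / εσA)^(1/4) = (274 / (0.89 × 5.67×10⁻⁸ × 0.0190))^(1/4).
T = (2.86×10^11)^(1/4) = 731 K.

T ≈ 731 K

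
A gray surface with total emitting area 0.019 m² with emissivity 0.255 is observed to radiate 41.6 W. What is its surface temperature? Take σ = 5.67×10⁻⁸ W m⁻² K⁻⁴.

From P = εσAT⁴, T = (P / εσA)^(1/4) = (41.6 / (0.255 × 5.67×10⁻⁸ × 0.0190))^(1/4).
T = (1.51×10^11)^(1/4) = 624 K.

T ≈ 624 K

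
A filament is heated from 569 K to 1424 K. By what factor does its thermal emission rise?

ratio ≈ 39.2

P ∝ T⁴, so the ratio is (1424/569)⁴ = (2.503)⁴ = 39.2.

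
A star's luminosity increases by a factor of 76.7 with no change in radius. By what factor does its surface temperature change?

factor ≈ 2.96

P ∝ T⁴ ⇒ T ∝ P^(1/4), so T scales by (76.7)^(1/4) = 2.96.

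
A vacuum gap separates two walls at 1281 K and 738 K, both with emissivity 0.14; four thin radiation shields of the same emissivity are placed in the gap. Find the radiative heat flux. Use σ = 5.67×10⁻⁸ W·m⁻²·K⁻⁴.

q ≈ 2050 W/m²

Each of the 5 gaps contributes resistance (2/ε − 1) = 2/0.14 − 1 = 13.29; total = 66.43.
q = σ(T₁⁴ − T₂⁴) / 66.43 = 5.67×10⁻⁸ × 2.40×10^12 / 66.43 = 2050 W/m².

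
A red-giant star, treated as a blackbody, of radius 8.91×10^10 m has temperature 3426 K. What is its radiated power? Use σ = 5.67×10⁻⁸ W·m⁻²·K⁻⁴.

P ≈ 7.79×10^29 W

A = 4πr² = 4π × (8.91×10^10)² = 9.98×10^22 m².
P = σAT⁴ = 5.67×10⁻⁸ × 9.98×10^22 × (3426)⁴ = 5.67×10⁻⁸ × 9.98×10^22 × 1.38×10^14.
P = 7.79×10^29 W.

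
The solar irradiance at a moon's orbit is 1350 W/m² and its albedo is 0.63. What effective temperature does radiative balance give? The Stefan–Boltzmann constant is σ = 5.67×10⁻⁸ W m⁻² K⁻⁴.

T ≈ 217 K

Power absorbed = (1−a)S·πR²; power emitted = 4πR²σT⁴. Equating and cancelling πR²:
T = ((1−a)S / 4σ)^(1/4) = (500 / (4 × 5.67×10⁻⁸))^(1/4) = (2.20×10^9)^(1/4).
T = 217 K.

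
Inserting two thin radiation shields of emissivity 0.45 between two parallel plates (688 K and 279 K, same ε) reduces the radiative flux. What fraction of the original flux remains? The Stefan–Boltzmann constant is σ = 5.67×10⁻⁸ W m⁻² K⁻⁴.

ratio ≈ 0.333

With N identical shields there are N+1 = 3 gaps in series, each with the same radiative resistance, so the flux falls to 1/(N+1) of its unshielded value.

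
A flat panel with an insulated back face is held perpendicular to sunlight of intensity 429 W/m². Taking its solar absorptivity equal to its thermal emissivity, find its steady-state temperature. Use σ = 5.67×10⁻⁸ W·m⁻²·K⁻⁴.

T ≈ 295 K

Absorbed flux αS = emitted flux εσT⁴ (one radiating face); with α = ε, T = (S/σ)^(1/4).
T = (429 / 5.67×10⁻⁸)^(1/4) = (7.57×10^9)^(1/4).
T = 295 K.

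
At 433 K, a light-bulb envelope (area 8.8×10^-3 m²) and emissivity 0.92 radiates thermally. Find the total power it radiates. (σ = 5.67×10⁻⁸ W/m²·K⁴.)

P ≈ 16.1 W

P = εσAT⁴ = 0.92 × 5.67×10⁻⁸ × 8.80×10^-3 × (433)⁴ = 0.92 × 5.67×10⁻⁸ × 8.80×10^-3 × 3.52×10^10.
P = 16.1 W.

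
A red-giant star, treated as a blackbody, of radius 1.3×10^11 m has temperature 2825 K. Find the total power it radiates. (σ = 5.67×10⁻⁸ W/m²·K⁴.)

A = 4πr² = 4π × (1.3×10^11)² = 2.12×10^23 m².
P = σAT⁴ = 5.67×10⁻⁸ × 2.12×10^23 × (2825)⁴ = 5.67×10⁻⁸ × 2.12×10^23 × 6.37×10^13.
P = 7.67×10^29 W.

P ≈ 7.67×10^29 W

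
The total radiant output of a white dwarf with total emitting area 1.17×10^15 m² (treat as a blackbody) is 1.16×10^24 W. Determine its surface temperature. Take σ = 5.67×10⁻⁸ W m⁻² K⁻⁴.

From P = σAT⁴, T = (P / σA)^(1/4) = (1.16×10^24 / (5.67×10⁻⁸ × 1.17×10^15))^(1/4).
T = (1.75×10^16)^(1/4) = 11500 K.

T ≈ 11500 K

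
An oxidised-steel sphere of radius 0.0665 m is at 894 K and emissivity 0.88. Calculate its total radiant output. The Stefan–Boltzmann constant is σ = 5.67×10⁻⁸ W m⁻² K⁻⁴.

A = 4πr² = 4π × (0.0665)² = 0.0556 m².
P = εσAT⁴ = 0.88 × 5.67×10⁻⁸ × 0.0556 × (894)⁴ = 0.88 × 5.67×10⁻⁸ × 0.0556 × 6.39×10^11.
P = 1770 W.

P ≈ 1770 W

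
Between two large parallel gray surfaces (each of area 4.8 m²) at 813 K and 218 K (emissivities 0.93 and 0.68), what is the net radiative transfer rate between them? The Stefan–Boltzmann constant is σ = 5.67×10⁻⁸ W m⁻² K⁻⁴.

Q ≈ 76500 W

For two large parallel gray plates, q = σ(T₁⁴ − T₂⁴) / (1/ε₁ + 1/ε₂ − 1).
1/ε₁ + 1/ε₂ − 1 = 1/0.93 + 1/0.68 − 1 = 1.546.
T₁⁴ − T₂⁴ = 4.37×10^11 − 2.26×10^9 = 4.35×10^11 K⁴.
q = 5.67×10⁻⁸ × 4.35×10^11 / 1.546 = 15900 W/m².
Q = q·A = 15900 × 4.8 = 76500 W.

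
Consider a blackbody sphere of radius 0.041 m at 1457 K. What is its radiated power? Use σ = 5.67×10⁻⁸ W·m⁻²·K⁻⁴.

P ≈ 5400 W

A = 4πr² = 4π × (0.041)² = 0.0211 m².
P = σAT⁴ = 5.67×10⁻⁸ × 0.0211 × (1457)⁴ = 5.67×10⁻⁸ × 0.0211 × 4.51×10^12.
P = 5400 W.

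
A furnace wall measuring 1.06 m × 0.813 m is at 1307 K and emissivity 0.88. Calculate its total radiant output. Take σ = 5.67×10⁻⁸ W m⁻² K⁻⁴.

A = 1.06 × 0.813 = 0.862 m².
Stefan–Boltzmann: P = εσAT⁴ = 0.88 × 5.67×10⁻⁸ × 0.862 × (1307)⁴ = 0.88 × 5.67×10⁻⁸ × 0.862 × 2.92×10^12.
P = 1.25×10^5 W.

P ≈ 1.25×10^5 W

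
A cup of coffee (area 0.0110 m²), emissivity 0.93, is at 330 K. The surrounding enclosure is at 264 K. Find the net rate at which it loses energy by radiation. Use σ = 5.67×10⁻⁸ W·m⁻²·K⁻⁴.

Q ≈ 4.06 W

Q = εσA(T⁴ − T_s⁴). T⁴ − T_s⁴ = (330)⁴ − (264)⁴ = 1.19×10^10 − 4.86×10^9 = 7.00×10^9 K⁴.
Q = 0.93 × 5.67×10⁻⁸ × 0.0110 × 7.00×10^9 = 4.06 W.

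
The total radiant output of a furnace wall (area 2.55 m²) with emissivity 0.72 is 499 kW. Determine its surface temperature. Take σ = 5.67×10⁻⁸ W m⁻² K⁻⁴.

From P = εσAT⁴, T = (P / εσA)^(1/4) = (4.99×10^5 / (0.72 × 5.67×10⁻⁸ × 2.55))^(1/4).
T = (4.79×10^12)^(1/4) = 1480 K.

T ≈ 1480 K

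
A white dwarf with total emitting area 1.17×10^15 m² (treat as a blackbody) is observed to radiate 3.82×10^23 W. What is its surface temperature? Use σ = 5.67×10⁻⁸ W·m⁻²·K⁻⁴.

T ≈ 8710 K

From P = σAT⁴, T = (P / σA)^(1/4) = (3.82×10^23 / (5.67×10⁻⁸ × 1.17×10^15))^(1/4).
T = (5.76×10^15)^(1/4) = 8710 K.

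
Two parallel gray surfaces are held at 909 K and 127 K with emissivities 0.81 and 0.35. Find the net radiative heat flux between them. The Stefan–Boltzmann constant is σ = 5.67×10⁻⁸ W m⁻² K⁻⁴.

q ≈ 12500 W/m²

For two large parallel gray plates, q = σ(T₁⁴ − T₂⁴) / (1/ε₁ + 1/ε₂ − 1).
1/ε₁ + 1/ε₂ − 1 = 1/0.81 + 1/0.35 − 1 = 3.092.
T₁⁴ − T₂⁴ = 6.83×10^11 − 2.60×10^8 = 6.82×10^11 K⁴.
q = 5.67×10⁻⁸ × 6.82×10^11 / 3.092 = 12500 W/m².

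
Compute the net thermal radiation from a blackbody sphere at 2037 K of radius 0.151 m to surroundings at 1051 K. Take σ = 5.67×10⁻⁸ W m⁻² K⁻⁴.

A = 4πr² = 4π × (0.151)² = 0.287 m².
Q = σA(T⁴ − T_s⁴). T⁴ − T_s⁴ = (2037)⁴ − (1051)⁴ = 1.72×10^13 − 1.22×10^12 = 1.60×10^13 K⁴.
Q = 5.67×10⁻⁸ × 0.287 × 1.60×10^13 = 2.60×10^5 W.

Q ≈ 2.60×10^5 W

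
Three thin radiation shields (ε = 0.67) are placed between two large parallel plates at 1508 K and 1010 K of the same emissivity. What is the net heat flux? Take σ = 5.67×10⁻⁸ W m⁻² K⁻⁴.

q ≈ 29500 W/m²

Each of the 4 gaps contributes resistance (2/ε − 1) = 2/0.67 − 1 = 1.985; total = 7.940.
q = σ(T₁⁴ − T₂⁴) / 7.940 = 5.67×10⁻⁸ × 4.13×10^12 / 7.940 = 29500 W/m².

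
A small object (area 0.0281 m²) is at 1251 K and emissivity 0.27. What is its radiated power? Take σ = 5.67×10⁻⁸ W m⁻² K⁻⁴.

P ≈ 1050 W

P = εσAT⁴ = 0.27 × 5.67×10⁻⁸ × 0.0281 × (1251)⁴ = 0.27 × 5.67×10⁻⁸ × 0.0281 × 2.45×10^12.
P = 1050 W.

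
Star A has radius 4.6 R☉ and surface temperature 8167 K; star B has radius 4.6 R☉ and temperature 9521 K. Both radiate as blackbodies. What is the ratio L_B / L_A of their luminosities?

L_B/L_A ≈ 1.85

L = 4πR²σT⁴ ∝ R²T⁴, so L_B/L_A = (4.6/4.6)² × (9521/8167)⁴ = 1.00 × 1.85 = 1.85.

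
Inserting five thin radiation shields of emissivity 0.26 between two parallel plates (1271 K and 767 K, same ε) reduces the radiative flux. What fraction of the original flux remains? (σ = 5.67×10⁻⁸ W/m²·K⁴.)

With N identical shields there are N+1 = 6 gaps in series, each with the same radiative resistance, so the flux falls to 1/(N+1) of its unshielded value.

ratio ≈ 0.167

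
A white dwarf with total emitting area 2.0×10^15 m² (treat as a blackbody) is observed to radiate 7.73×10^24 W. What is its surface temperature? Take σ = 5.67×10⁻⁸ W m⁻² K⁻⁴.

T ≈ 16200 K

From P = σAT⁴, T = (P / σA)^(1/4) = (7.73×10^24 / (5.67×10⁻⁸ × 2.00×10^15))^(1/4).
T = (6.82×10^16)^(1/4) = 16200 K.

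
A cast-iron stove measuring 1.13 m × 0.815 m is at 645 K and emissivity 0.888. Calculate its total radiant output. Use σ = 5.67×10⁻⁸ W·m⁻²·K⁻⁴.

P ≈ 8030 W

A = 1.13 × 0.815 = 0.921 m².
Stefan–Boltzmann: P = εσAT⁴ = 0.888 × 5.67×10⁻⁸ × 0.921 × (645)⁴ = 0.888 × 5.67×10⁻⁸ × 0.921 × 1.73×10^11.
P = 8030 W.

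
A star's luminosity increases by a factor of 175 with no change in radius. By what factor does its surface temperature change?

factor ≈ 3.64

P ∝ T⁴ ⇒ T ∝ P^(1/4), so T scales by (175)^(1/4) = 3.64.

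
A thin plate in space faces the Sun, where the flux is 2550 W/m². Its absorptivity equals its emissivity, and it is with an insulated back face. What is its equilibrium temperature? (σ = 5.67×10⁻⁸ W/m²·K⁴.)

Absorbed flux αS = emitted flux εσT⁴ (one radiating face); with α = ε, T = (S/σ)^(1/4).
T = (2550 / 5.67×10⁻⁸)^(1/4) = (4.50×10^10)^(1/4).
T = 461 K.

T ≈ 461 K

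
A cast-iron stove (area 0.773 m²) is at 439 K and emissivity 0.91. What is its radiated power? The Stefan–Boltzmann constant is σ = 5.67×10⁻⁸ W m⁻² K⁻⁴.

Stefan–Boltzmann: P = εσAT⁴ = 0.91 × 5.67×10⁻⁸ × 0.773 × (439)⁴ = 0.91 × 5.67×10⁻⁸ × 0.773 × 3.71×10^10.
P = 1480 W.

P ≈ 1480 W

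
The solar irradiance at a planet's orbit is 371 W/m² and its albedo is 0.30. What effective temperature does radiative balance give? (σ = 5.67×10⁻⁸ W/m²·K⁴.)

T ≈ 184 K

Power absorbed = (1−a)S·πR²; power emitted = 4πR²σT⁴. Equating and cancelling πR²:
T = ((1−a)S / 4σ)^(1/4) = (260 / (4 × 5.67×10⁻⁸))^(1/4) = (1.15×10^9)^(1/4).
T = 184 K.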